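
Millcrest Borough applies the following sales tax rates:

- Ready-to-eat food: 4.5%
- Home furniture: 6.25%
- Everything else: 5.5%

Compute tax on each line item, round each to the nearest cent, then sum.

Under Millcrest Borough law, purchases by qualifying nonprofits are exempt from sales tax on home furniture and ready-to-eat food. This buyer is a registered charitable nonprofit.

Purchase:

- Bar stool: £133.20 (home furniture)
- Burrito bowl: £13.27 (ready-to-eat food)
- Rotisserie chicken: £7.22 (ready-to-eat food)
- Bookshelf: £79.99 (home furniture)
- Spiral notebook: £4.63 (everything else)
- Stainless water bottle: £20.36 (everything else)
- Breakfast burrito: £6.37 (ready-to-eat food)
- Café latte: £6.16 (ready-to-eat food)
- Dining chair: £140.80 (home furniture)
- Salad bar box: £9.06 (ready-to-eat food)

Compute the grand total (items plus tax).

Bar stool £133.20: home furniture, buyer-exempt → 0% → £0.00
Burrito bowl £13.27: ready-to-eat food, buyer-exempt → 0% → £0.00
Rotisserie chicken £7.22: ready-to-eat food, buyer-exempt → 0% → £0.00
Bookshelf £79.99: home furniture, buyer-exempt → 0% → £0.00
Spiral notebook £4.63: everything else → 5.5% → £0.25
Stainless water bottle £20.36: everything else → 5.5% → £1.12
Breakfast burrito £6.37: ready-to-eat food, buyer-exempt → 0% → £0.00
Café latte £6.16: ready-to-eat food, buyer-exempt → 0% → £0.00
Dining chair £140.80: home furniture, buyer-exempt → 0% → £0.00
Salad bar box £9.06: ready-to-eat food, buyer-exempt → 0% → £0.00
Subtotal = £421.06; tax = £1.37; total due = £422.43

£422.43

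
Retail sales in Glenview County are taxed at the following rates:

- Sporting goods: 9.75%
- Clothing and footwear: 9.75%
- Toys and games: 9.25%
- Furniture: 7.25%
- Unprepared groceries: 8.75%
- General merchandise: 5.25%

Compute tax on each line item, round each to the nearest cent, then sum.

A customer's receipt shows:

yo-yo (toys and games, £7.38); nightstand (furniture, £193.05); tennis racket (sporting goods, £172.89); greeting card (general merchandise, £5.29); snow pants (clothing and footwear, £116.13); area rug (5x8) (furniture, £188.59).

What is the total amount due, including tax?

Yo-yo £7.38: toys and games → 9.25% → £0.68
Nightstand £193.05: furniture → 7.25% → £14.00
Tennis racket £172.89: sporting goods → 9.75% → £16.86
Greeting card £5.29: general merchandise → 5.25% → £0.28
Snow pants £116.13: clothing and footwear → 9.75% → £11.32
Area rug (5x8) £188.59: furniture → 7.25% → £13.67
Subtotal = £683.33; tax = £56.81; total due = £740.14

£740.14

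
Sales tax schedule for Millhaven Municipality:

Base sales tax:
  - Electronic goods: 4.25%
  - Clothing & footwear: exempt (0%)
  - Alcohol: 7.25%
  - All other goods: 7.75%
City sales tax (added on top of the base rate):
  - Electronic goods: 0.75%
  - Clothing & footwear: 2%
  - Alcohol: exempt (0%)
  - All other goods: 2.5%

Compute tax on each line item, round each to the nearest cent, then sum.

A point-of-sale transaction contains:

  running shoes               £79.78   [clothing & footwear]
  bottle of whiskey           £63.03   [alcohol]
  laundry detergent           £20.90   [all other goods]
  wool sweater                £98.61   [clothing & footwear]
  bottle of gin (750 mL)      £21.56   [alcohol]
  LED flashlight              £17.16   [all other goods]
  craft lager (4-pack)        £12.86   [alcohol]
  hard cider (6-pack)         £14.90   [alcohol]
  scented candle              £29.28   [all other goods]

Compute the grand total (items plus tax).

£376.69

Running shoes £79.78: clothing & footwear → 0% + 2% city = 2% → £1.60
Bottle of whiskey £63.03: alcohol → 7.25% + 0% city = 7.25% → £4.57
Laundry detergent £20.90: all other goods → 7.75% + 2.5% city = 10.25% → £2.14
Wool sweater £98.61: clothing & footwear → 0% + 2% city = 2% → £1.97
Bottle of gin (750 mL) £21.56: alcohol → 7.25% + 0% city = 7.25% → £1.56
LED flashlight £17.16: all other goods → 7.75% + 2.5% city = 10.25% → £1.76
Craft lager (4-pack) £12.86: alcohol → 7.25% + 0% city = 7.25% → £0.93
Hard cider (6-pack) £14.90: alcohol → 7.25% + 0% city = 7.25% → £1.08
Scented candle £29.28: all other goods → 7.75% + 2.5% city = 10.25% → £3.00
Subtotal = £358.08; tax = £18.61; total due = £376.69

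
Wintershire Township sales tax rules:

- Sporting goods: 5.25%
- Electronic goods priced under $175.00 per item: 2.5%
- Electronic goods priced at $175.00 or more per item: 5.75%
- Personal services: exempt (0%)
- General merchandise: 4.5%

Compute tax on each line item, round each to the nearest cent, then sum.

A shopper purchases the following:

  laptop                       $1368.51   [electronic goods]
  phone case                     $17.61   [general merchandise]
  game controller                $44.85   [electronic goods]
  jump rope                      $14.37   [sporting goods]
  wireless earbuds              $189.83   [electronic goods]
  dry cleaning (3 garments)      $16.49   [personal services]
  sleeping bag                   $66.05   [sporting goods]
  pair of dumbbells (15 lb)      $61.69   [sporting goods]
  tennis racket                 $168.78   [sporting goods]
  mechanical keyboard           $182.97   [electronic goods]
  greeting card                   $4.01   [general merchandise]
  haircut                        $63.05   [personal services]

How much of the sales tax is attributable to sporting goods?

$16.32

Jump rope $14.37: sporting goods → 5.25% → $0.75
Sleeping bag $66.05: sporting goods → 5.25% → $3.47
Pair of dumbbells (15 lb) $61.69: sporting goods → 5.25% → $3.24
Tennis racket $168.78: sporting goods → 5.25% → $8.86
Tax on sporting goods = $0.75 + $3.47 + $3.24 + $8.86 = $16.32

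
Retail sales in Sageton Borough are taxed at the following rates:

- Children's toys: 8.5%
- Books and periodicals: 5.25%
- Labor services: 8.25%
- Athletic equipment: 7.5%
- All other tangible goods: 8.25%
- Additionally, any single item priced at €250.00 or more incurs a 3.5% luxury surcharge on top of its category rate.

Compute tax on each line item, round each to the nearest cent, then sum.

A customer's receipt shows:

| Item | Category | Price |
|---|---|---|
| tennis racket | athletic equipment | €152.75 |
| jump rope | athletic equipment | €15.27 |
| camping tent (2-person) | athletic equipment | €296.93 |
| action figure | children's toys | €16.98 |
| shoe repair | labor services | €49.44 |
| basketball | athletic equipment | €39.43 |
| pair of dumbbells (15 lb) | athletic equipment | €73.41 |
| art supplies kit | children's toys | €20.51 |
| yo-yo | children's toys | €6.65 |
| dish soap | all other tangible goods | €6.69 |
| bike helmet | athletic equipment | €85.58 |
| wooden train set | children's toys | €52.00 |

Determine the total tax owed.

Tennis racket €152.75: athletic equipment → 7.5% → €11.46
Jump rope €15.27: athletic equipment → 7.5% → €1.15
Camping tent (2-person) €296.93: athletic equipment → 7.5% + 3.5% surcharge = 11% → €32.66
Action figure €16.98: children's toys → 8.5% → €1.44
Shoe repair €49.44: labor services → 8.25% → €4.08
Basketball €39.43: athletic equipment → 7.5% → €2.96
Pair of dumbbells (15 lb) €73.41: athletic equipment → 7.5% → €5.51
Art supplies kit €20.51: children's toys → 8.5% → €1.74
Yo-yo €6.65: children's toys → 8.5% → €0.57
Dish soap €6.69: all other tangible goods → 8.25% → €0.55
Bike helmet €85.58: athletic equipment → 7.5% → €6.42
Wooden train set €52.00: children's toys → 8.5% → €4.42
Total tax = €11.46 + €1.15 + €32.66 + €1.44 + €4.08 + €2.96 + €5.51 + €1.74 + €0.57 + €0.55 + €6.42 + €4.42 = €72.96

€72.96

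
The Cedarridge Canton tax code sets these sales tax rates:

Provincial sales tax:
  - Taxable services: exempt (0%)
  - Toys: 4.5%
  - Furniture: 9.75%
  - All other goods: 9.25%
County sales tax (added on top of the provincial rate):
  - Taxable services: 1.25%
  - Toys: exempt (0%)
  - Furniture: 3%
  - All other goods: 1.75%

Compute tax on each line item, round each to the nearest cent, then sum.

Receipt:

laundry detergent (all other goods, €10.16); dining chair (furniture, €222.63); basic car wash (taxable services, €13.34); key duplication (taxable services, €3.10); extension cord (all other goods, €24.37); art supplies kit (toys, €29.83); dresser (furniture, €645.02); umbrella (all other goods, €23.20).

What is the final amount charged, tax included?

€1090.18

Laundry detergent €10.16: all other goods → 9.25% + 1.75% county = 11% → €1.12
Dining chair €222.63: furniture → 9.75% + 3% county = 12.75% → €28.39
Basic car wash €13.34: taxable services → 0% + 1.25% county = 1.25% → €0.17
Key duplication €3.10: taxable services → 0% + 1.25% county = 1.25% → €0.04
Extension cord €24.37: all other goods → 9.25% + 1.75% county = 11% → €2.68
Art supplies kit €29.83: toys → 4.5% + 0% county = 4.5% → €1.34
Dresser €645.02: furniture → 9.75% + 3% county = 12.75% → €82.24
Umbrella €23.20: all other goods → 9.25% + 1.75% county = 11% → €2.55
Subtotal = €971.65; tax = €118.53; total due = €1090.18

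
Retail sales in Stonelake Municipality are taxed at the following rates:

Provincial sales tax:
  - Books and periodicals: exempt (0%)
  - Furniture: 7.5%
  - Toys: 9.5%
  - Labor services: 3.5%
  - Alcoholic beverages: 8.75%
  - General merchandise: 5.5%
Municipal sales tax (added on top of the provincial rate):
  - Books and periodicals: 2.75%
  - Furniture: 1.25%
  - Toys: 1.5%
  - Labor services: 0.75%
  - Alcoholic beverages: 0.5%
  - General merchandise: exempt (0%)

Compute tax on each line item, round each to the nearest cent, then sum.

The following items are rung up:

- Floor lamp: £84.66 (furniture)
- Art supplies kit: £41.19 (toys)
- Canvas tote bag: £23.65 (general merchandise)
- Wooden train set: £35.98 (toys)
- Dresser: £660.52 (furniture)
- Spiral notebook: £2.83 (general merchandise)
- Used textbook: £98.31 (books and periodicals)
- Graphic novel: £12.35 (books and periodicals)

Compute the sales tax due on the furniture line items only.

£65.21

Floor lamp £84.66: furniture → 7.5% + 1.25% municipal = 8.75% → £7.41
Dresser £660.52: furniture → 7.5% + 1.25% municipal = 8.75% → £57.80
Tax on furniture = £7.41 + £57.80 = £65.21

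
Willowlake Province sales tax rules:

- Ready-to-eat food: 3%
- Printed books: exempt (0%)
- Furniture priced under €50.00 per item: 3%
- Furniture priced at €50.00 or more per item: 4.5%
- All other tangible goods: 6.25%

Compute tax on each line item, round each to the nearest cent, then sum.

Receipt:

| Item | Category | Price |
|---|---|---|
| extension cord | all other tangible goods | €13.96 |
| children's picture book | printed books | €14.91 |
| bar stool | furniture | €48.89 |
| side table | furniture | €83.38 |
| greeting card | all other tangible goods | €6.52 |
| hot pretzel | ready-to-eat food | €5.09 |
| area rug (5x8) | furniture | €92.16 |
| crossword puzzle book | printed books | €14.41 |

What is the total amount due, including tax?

€290.12

Extension cord €13.96: all other tangible goods → 6.25% → €0.87
Children's picture book €14.91: printed books → 0% → €0.00
Bar stool €48.89: furniture, under €50.00 → 3% → €1.47
Side table €83.38: furniture, €50.00 or more → 4.5% → €3.75
Greeting card €6.52: all other tangible goods → 6.25% → €0.41
Hot pretzel €5.09: ready-to-eat food → 3% → €0.15
Area rug (5x8) €92.16: furniture, €50.00 or more → 4.5% → €4.15
Crossword puzzle book €14.41: printed books → 0% → €0.00
Subtotal = €279.32; tax = €10.80; total due = €290.12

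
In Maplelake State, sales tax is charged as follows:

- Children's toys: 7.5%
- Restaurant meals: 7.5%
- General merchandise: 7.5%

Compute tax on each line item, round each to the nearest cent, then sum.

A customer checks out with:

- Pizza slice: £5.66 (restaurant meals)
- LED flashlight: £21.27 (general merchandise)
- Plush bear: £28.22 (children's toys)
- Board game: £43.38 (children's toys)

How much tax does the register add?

£7.39

Pizza slice £5.66: restaurant meals → 7.5% → £0.42
LED flashlight £21.27: general merchandise → 7.5% → £1.60
Plush bear £28.22: children's toys → 7.5% → £2.12
Board game £43.38: children's toys → 7.5% → £3.25
Total tax = £0.42 + £1.60 + £2.12 + £3.25 = £7.39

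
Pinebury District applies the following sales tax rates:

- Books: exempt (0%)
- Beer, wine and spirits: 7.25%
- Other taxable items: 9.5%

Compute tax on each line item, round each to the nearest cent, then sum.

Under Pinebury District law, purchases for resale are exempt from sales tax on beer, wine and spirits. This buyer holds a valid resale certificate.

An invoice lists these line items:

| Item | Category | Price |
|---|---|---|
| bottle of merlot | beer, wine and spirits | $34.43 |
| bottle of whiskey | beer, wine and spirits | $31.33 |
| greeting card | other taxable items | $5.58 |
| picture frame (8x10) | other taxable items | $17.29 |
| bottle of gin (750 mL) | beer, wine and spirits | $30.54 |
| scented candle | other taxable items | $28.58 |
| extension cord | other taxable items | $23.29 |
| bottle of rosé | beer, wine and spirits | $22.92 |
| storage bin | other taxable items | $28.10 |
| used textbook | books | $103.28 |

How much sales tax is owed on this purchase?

$9.77

Bottle of merlot $34.43: beer, wine and spirits, buyer-exempt → 0% → $0.00
Bottle of whiskey $31.33: beer, wine and spirits, buyer-exempt → 0% → $0.00
Greeting card $5.58: other taxable items → 9.5% → $0.53
Picture frame (8x10) $17.29: other taxable items → 9.5% → $1.64
Bottle of gin (750 mL) $30.54: beer, wine and spirits, buyer-exempt → 0% → $0.00
Scented candle $28.58: other taxable items → 9.5% → $2.72
Extension cord $23.29: other taxable items → 9.5% → $2.21
Bottle of rosé $22.92: beer, wine and spirits, buyer-exempt → 0% → $0.00
Storage bin $28.10: other taxable items → 9.5% → $2.67
Used textbook $103.28: books → 0% → $0.00
Total tax = $0.53 + $1.64 + $2.72 + $2.21 + $2.67 = $9.77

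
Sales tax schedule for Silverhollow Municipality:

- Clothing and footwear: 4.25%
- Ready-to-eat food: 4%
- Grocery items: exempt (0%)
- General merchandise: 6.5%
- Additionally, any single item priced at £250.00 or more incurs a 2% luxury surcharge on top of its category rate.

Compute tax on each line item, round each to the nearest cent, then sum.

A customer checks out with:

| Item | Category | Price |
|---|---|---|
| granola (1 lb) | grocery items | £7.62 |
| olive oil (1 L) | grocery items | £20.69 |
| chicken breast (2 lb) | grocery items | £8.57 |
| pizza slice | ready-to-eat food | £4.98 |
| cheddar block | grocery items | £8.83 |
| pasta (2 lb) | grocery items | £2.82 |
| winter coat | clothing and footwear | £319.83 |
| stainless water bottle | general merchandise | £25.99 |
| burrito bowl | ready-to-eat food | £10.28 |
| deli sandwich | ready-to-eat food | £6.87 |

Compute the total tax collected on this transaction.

£22.56

Granola (1 lb) £7.62: grocery items → 0% → £0.00
Olive oil (1 L) £20.69: grocery items → 0% → £0.00
Chicken breast (2 lb) £8.57: grocery items → 0% → £0.00
Pizza slice £4.98: ready-to-eat food → 4% → £0.20
Cheddar block £8.83: grocery items → 0% → £0.00
Pasta (2 lb) £2.82: grocery items → 0% → £0.00
Winter coat £319.83: clothing and footwear → 4.25% + 2% surcharge = 6.25% → £19.99
Stainless water bottle £25.99: general merchandise → 6.5% → £1.69
Burrito bowl £10.28: ready-to-eat food → 4% → £0.41
Deli sandwich £6.87: ready-to-eat food → 4% → £0.27
Total tax = £0.20 + £19.99 + £1.69 + £0.41 + £0.27 = £22.56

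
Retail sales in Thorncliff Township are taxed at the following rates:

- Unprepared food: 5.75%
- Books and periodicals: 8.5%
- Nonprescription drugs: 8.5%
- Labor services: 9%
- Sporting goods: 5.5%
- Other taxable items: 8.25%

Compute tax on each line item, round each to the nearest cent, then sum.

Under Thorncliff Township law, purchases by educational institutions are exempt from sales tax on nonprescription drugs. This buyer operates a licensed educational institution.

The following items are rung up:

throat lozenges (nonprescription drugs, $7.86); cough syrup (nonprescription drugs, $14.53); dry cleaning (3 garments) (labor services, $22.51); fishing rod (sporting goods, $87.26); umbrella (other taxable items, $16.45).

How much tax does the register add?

$8.19

Throat lozenges $7.86: nonprescription drugs, buyer-exempt → 0% → $0.00
Cough syrup $14.53: nonprescription drugs, buyer-exempt → 0% → $0.00
Dry cleaning (3 garments) $22.51: labor services → 9% → $2.03
Fishing rod $87.26: sporting goods → 5.5% → $4.80
Umbrella $16.45: other taxable items → 8.25% → $1.36
Total tax = $2.03 + $4.80 + $1.36 = $8.19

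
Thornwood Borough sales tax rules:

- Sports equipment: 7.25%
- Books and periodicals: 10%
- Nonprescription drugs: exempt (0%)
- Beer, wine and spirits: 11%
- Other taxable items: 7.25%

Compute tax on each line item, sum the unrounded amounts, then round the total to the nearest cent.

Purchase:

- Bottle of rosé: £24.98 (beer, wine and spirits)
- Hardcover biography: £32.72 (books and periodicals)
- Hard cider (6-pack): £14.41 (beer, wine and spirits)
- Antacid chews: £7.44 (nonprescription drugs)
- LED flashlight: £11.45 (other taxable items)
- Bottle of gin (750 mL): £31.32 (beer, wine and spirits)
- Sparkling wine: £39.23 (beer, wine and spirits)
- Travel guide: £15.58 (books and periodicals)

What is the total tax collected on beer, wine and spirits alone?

Bottle of rosé £24.98: beer, wine and spirits → 11% → £2.7478
Hard cider (6-pack) £14.41: beer, wine and spirits → 11% → £1.5851
Bottle of gin (750 mL) £31.32: beer, wine and spirits → 11% → £3.4452
Sparkling wine £39.23: beer, wine and spirits → 11% → £4.3153
Tax on beer, wine and spirits: unrounded sum = £12.0934 → £12.09

£12.09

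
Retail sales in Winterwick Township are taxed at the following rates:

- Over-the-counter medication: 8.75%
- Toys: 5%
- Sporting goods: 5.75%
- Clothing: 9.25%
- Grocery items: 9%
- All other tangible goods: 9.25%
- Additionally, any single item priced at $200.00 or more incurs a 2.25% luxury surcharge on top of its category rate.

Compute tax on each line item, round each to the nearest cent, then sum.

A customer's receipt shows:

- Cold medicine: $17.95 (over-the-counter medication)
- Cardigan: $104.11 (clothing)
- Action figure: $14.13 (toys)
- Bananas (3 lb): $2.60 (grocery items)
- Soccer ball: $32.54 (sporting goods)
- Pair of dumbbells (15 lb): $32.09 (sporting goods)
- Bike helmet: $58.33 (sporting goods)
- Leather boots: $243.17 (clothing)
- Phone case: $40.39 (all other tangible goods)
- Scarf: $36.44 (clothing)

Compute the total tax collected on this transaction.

Cold medicine $17.95: over-the-counter medication → 8.75% → $1.57
Cardigan $104.11: clothing → 9.25% → $9.63
Action figure $14.13: toys → 5% → $0.71
Bananas (3 lb) $2.60: grocery items → 9% → $0.23
Soccer ball $32.54: sporting goods → 5.75% → $1.87
Pair of dumbbells (15 lb) $32.09: sporting goods → 5.75% → $1.85
Bike helmet $58.33: sporting goods → 5.75% → $3.35
Leather boots $243.17: clothing → 9.25% + 2.25% surcharge = 11.5% → $27.96
Phone case $40.39: all other tangible goods → 9.25% → $3.74
Scarf $36.44: clothing → 9.25% → $3.37
Total tax = $1.57 + $9.63 + $0.71 + $0.23 + $1.87 + $1.85 + $3.35 + $27.96 + $3.74 + $3.37 = $54.28

$54.28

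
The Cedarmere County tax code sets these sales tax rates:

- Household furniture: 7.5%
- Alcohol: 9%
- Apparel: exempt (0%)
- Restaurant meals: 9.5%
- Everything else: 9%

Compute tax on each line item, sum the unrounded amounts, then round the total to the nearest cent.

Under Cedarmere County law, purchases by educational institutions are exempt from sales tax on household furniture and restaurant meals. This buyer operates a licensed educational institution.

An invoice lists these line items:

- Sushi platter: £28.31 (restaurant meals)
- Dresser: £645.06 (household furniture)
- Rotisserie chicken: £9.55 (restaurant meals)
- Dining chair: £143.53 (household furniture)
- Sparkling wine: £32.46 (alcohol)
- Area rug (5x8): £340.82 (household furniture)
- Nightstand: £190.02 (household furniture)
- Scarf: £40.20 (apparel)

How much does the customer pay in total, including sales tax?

£1432.87

Sushi platter £28.31: restaurant meals, buyer-exempt → 0% → £0.00
Dresser £645.06: household furniture, buyer-exempt → 0% → £0.00
Rotisserie chicken £9.55: restaurant meals, buyer-exempt → 0% → £0.00
Dining chair £143.53: household furniture, buyer-exempt → 0% → £0.00
Sparkling wine £32.46: alcohol → 9% → £2.9214
Area rug (5x8) £340.82: household furniture, buyer-exempt → 0% → £0.00
Nightstand £190.02: household furniture, buyer-exempt → 0% → £0.00
Scarf £40.20: apparel → 0% → £0.00
Subtotal = £1429.95; unrounded tax = £2.9214 → £2.92; total due = £1432.87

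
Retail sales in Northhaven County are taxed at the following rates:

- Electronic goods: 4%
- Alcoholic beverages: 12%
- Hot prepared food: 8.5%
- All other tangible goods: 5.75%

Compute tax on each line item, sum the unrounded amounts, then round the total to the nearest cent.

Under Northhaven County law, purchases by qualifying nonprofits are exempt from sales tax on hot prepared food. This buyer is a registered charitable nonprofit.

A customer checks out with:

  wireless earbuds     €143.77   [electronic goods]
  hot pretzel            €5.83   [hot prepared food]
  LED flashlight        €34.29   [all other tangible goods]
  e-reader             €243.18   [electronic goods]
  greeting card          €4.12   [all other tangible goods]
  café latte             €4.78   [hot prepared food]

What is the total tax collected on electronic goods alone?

Wireless earbuds €143.77: electronic goods → 4% → €5.7508
E-reader €243.18: electronic goods → 4% → €9.7272
Tax on electronic goods: unrounded sum = €15.478 → €15.48

€15.48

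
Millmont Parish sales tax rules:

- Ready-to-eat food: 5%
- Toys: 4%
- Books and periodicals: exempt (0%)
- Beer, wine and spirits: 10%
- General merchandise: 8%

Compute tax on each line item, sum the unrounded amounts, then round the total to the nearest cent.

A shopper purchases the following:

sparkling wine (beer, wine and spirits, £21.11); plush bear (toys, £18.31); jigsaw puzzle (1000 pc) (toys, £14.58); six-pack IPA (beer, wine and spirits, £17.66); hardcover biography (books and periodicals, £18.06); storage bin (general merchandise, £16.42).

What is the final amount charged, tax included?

£112.65

Sparkling wine £21.11: beer, wine and spirits → 10% → £2.111
Plush bear £18.31: toys → 4% → £0.7324
Jigsaw puzzle (1000 pc) £14.58: toys → 4% → £0.5832
Six-pack IPA £17.66: beer, wine and spirits → 10% → £1.766
Hardcover biography £18.06: books and periodicals → 0% → £0.00
Storage bin £16.42: general merchandise → 8% → £1.3136
Subtotal = £106.14; unrounded tax = £6.5062 → £6.51; total due = £112.65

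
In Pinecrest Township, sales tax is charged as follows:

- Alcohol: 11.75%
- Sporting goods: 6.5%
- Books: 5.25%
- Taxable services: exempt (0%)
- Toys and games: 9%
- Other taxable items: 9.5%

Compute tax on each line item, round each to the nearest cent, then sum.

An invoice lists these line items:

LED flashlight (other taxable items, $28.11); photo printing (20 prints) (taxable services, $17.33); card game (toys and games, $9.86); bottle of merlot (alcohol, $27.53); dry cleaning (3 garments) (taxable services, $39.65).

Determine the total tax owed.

$6.79

LED flashlight $28.11: other taxable items → 9.5% → $2.67
Photo printing (20 prints) $17.33: taxable services → 0% → $0.00
Card game $9.86: toys and games → 9% → $0.89
Bottle of merlot $27.53: alcohol → 11.75% → $3.23
Dry cleaning (3 garments) $39.65: taxable services → 0% → $0.00
Total tax = $2.67 + $0.89 + $3.23 = $6.79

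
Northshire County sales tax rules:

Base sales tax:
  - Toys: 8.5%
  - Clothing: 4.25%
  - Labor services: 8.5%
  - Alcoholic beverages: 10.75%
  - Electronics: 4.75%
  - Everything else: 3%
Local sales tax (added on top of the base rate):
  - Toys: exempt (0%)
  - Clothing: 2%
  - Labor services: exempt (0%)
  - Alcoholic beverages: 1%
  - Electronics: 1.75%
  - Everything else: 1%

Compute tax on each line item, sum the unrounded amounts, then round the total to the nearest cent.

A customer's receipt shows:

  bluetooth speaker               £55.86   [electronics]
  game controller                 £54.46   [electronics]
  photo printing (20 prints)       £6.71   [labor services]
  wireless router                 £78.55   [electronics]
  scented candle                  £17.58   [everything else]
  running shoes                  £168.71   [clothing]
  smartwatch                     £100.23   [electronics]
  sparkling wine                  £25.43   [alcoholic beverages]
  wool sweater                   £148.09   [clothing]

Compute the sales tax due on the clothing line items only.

£19.80

Running shoes £168.71: clothing → 4.25% + 2% local = 6.25% → £10.544375
Wool sweater £148.09: clothing → 4.25% + 2% local = 6.25% → £9.255625
Tax on clothing: unrounded sum = £19.80 → £19.80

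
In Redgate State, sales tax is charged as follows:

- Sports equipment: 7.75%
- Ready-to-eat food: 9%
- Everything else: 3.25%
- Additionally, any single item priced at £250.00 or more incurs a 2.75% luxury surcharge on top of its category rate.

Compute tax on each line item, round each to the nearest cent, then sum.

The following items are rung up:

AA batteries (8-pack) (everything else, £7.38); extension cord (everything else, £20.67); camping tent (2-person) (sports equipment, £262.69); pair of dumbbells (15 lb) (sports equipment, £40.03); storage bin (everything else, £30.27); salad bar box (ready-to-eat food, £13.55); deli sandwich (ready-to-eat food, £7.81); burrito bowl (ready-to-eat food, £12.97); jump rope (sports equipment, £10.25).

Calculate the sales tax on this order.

£36.45

AA batteries (8-pack) £7.38: everything else → 3.25% → £0.24
Extension cord £20.67: everything else → 3.25% → £0.67
Camping tent (2-person) £262.69: sports equipment → 7.75% + 2.75% surcharge = 10.5% → £27.58
Pair of dumbbells (15 lb) £40.03: sports equipment → 7.75% → £3.10
Storage bin £30.27: everything else → 3.25% → £0.98
Salad bar box £13.55: ready-to-eat food → 9% → £1.22
Deli sandwich £7.81: ready-to-eat food → 9% → £0.70
Burrito bowl £12.97: ready-to-eat food → 9% → £1.17
Jump rope £10.25: sports equipment → 7.75% → £0.79
Total tax = £0.24 + £0.67 + £27.58 + £3.10 + £0.98 + £1.22 + £0.70 + £1.17 + £0.79 = £36.45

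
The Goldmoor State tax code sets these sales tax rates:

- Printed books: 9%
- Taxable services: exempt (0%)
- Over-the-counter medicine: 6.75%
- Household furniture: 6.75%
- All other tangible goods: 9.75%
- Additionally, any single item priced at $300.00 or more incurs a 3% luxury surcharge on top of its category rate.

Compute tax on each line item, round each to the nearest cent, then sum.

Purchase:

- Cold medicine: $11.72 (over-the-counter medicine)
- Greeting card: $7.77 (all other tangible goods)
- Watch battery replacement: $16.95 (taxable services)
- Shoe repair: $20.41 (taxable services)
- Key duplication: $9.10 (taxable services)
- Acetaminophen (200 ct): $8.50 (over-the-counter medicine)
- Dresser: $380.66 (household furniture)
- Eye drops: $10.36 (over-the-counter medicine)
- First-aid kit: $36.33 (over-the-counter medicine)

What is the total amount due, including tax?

Cold medicine $11.72: over-the-counter medicine → 6.75% → $0.79
Greeting card $7.77: all other tangible goods → 9.75% → $0.76
Watch battery replacement $16.95: taxable services → 0% → $0.00
Shoe repair $20.41: taxable services → 0% → $0.00
Key duplication $9.10: taxable services → 0% → $0.00
Acetaminophen (200 ct) $8.50: over-the-counter medicine → 6.75% → $0.57
Dresser $380.66: household furniture → 6.75% + 3% surcharge = 9.75% → $37.11
Eye drops $10.36: over-the-counter medicine → 6.75% → $0.70
First-aid kit $36.33: over-the-counter medicine → 6.75% → $2.45
Subtotal = $501.80; tax = $42.38; total due = $544.18

$544.18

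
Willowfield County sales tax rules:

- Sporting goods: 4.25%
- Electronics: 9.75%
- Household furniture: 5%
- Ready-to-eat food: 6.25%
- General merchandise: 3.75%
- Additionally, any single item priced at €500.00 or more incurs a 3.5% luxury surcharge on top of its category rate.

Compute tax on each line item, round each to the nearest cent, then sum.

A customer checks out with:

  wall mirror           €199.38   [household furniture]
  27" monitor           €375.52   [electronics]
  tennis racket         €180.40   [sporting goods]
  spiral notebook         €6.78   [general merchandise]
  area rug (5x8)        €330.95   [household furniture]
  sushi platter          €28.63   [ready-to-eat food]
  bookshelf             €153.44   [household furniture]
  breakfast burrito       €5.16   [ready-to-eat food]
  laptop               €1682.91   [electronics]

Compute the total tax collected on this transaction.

€303.82

Wall mirror €199.38: household furniture → 5% → €9.97
27" monitor €375.52: electronics → 9.75% → €36.61
Tennis racket €180.40: sporting goods → 4.25% → €7.67
Spiral notebook €6.78: general merchandise → 3.75% → €0.25
Area rug (5x8) €330.95: household furniture → 5% → €16.55
Sushi platter €28.63: ready-to-eat food → 6.25% → €1.79
Bookshelf €153.44: household furniture → 5% → €7.67
Breakfast burrito €5.16: ready-to-eat food → 6.25% → €0.32
Laptop €1682.91: electronics → 9.75% + 3.5% surcharge = 13.25% → €222.99
Total tax = €9.97 + €36.61 + €7.67 + €0.25 + €16.55 + €1.79 + €7.67 + €0.32 + €222.99 = €303.82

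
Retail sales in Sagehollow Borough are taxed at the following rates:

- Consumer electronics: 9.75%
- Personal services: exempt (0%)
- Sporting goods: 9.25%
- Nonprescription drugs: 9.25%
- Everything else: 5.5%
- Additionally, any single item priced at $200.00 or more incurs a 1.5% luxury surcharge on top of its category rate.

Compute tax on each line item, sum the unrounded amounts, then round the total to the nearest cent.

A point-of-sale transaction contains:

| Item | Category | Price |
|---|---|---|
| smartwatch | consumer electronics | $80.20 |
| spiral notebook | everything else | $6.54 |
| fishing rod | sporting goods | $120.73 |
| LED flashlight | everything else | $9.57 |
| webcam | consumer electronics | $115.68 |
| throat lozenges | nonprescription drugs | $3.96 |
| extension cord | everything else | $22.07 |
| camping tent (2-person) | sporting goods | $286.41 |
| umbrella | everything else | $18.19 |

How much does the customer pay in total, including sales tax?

Smartwatch $80.20: consumer electronics → 9.75% → $7.8195
Spiral notebook $6.54: everything else → 5.5% → $0.3597
Fishing rod $120.73: sporting goods → 9.25% → $11.167525
LED flashlight $9.57: everything else → 5.5% → $0.52635
Webcam $115.68: consumer electronics → 9.75% → $11.2788
Throat lozenges $3.96: nonprescription drugs → 9.25% → $0.3663
Extension cord $22.07: everything else → 5.5% → $1.21385
Camping tent (2-person) $286.41: sporting goods → 9.25% + 1.5% surcharge = 10.75% → $30.789075
Umbrella $18.19: everything else → 5.5% → $1.00045
Subtotal = $663.35; unrounded tax = $64.52155 → $64.52; total due = $727.87

$727.87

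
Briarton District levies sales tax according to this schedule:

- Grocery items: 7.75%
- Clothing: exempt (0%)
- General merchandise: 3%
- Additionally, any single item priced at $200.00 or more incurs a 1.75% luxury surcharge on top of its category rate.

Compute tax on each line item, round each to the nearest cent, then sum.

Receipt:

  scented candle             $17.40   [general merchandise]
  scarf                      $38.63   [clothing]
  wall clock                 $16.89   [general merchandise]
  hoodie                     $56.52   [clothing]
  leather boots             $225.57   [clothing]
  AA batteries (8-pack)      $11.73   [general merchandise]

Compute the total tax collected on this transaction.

Scented candle $17.40: general merchandise → 3% → $0.52
Scarf $38.63: clothing → 0% → $0.00
Wall clock $16.89: general merchandise → 3% → $0.51
Hoodie $56.52: clothing → 0% → $0.00
Leather boots $225.57: clothing → 0% + 1.75% surcharge = 1.75% → $3.95
AA batteries (8-pack) $11.73: general merchandise → 3% → $0.35
Total tax = $0.52 + $0.51 + $3.95 + $0.35 = $5.33

$5.33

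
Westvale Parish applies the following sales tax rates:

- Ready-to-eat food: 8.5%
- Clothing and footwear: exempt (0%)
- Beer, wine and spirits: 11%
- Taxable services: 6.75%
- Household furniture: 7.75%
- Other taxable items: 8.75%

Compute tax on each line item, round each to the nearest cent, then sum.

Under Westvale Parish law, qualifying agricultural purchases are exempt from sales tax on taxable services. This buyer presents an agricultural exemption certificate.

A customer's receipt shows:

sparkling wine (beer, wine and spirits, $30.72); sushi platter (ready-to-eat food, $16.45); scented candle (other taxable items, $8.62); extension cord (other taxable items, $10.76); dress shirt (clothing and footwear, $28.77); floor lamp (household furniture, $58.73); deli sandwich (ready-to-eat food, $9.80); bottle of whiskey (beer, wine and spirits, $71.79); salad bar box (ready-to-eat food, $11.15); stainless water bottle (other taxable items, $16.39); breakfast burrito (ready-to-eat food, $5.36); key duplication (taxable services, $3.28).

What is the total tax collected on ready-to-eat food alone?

$3.64

Sushi platter $16.45: ready-to-eat food → 8.5% → $1.40
Deli sandwich $9.80: ready-to-eat food → 8.5% → $0.83
Salad bar box $11.15: ready-to-eat food → 8.5% → $0.95
Breakfast burrito $5.36: ready-to-eat food → 8.5% → $0.46
Tax on ready-to-eat food = $1.40 + $0.83 + $0.95 + $0.46 = $3.64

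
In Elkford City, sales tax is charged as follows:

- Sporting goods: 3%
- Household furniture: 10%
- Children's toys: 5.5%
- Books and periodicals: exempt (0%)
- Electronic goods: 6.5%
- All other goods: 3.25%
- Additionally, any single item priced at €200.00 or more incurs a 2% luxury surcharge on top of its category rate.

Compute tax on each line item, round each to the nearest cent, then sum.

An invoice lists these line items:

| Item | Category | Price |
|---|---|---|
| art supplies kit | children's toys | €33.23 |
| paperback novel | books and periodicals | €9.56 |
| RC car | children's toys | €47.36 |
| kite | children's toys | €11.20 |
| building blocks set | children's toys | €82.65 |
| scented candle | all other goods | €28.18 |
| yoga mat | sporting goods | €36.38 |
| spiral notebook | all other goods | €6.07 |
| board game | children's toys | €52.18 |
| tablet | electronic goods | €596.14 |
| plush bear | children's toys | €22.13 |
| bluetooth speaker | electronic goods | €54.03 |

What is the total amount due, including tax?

€1049.19

Art supplies kit €33.23: children's toys → 5.5% → €1.83
Paperback novel €9.56: books and periodicals → 0% → €0.00
RC car €47.36: children's toys → 5.5% → €2.60
Kite €11.20: children's toys → 5.5% → €0.62
Building blocks set €82.65: children's toys → 5.5% → €4.55
Scented candle €28.18: all other goods → 3.25% → €0.92
Yoga mat €36.38: sporting goods → 3% → €1.09
Spiral notebook €6.07: all other goods → 3.25% → €0.20
Board game €52.18: children's toys → 5.5% → €2.87
Tablet €596.14: electronic goods → 6.5% + 2% surcharge = 8.5% → €50.67
Plush bear €22.13: children's toys → 5.5% → €1.22
Bluetooth speaker €54.03: electronic goods → 6.5% → €3.51
Subtotal = €979.11; tax = €70.08; total due = €1049.19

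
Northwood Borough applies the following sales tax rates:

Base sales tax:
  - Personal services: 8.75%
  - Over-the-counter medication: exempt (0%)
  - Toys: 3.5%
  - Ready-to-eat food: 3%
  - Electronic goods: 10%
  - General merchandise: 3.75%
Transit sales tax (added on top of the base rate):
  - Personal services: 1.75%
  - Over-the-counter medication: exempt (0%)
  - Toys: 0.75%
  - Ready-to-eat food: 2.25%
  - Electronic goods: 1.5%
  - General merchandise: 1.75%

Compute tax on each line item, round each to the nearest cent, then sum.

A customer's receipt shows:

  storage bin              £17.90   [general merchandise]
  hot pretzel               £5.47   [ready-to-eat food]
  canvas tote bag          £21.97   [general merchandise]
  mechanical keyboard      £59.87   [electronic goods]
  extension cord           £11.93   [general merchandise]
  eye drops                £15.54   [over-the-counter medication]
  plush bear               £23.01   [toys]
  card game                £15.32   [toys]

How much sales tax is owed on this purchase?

Storage bin £17.90: general merchandise → 3.75% + 1.75% transit = 5.5% → £0.98
Hot pretzel £5.47: ready-to-eat food → 3% + 2.25% transit = 5.25% → £0.29
Canvas tote bag £21.97: general merchandise → 3.75% + 1.75% transit = 5.5% → £1.21
Mechanical keyboard £59.87: electronic goods → 10% + 1.5% transit = 11.5% → £6.89
Extension cord £11.93: general merchandise → 3.75% + 1.75% transit = 5.5% → £0.66
Eye drops £15.54: over-the-counter medication → 0% + 0% transit = 0% → £0.00
Plush bear £23.01: toys → 3.5% + 0.75% transit = 4.25% → £0.98
Card game £15.32: toys → 3.5% + 0.75% transit = 4.25% → £0.65
Total tax = £0.98 + £0.29 + £1.21 + £6.89 + £0.66 + £0.98 + £0.65 = £11.66

£11.66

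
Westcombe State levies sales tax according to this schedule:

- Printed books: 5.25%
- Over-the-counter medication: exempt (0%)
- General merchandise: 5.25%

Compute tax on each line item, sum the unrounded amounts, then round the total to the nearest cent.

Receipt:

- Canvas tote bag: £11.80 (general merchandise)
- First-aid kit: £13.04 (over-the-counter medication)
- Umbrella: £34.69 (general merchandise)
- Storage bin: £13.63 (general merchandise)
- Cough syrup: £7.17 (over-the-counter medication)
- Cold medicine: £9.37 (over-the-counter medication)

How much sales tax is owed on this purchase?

£3.16

Canvas tote bag £11.80: general merchandise → 5.25% → £0.6195
First-aid kit £13.04: over-the-counter medication → 0% → £0.00
Umbrella £34.69: general merchandise → 5.25% → £1.821225
Storage bin £13.63: general merchandise → 5.25% → £0.715575
Cough syrup £7.17: over-the-counter medication → 0% → £0.00
Cold medicine £9.37: over-the-counter medication → 0% → £0.00
Unrounded tax sum = £3.1563 → £3.16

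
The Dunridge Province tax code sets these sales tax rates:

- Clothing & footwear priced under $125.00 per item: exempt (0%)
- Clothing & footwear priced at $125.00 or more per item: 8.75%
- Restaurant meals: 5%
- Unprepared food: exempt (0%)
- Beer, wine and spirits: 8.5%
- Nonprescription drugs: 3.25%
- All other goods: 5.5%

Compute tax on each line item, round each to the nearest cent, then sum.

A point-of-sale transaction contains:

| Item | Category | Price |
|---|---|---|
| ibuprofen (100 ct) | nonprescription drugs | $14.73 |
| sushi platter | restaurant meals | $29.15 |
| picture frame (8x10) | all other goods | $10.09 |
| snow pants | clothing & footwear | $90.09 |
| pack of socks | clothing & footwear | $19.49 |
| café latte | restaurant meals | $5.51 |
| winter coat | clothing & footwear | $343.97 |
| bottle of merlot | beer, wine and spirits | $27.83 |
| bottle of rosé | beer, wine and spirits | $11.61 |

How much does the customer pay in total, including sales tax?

Ibuprofen (100 ct) $14.73: nonprescription drugs → 3.25% → $0.48
Sushi platter $29.15: restaurant meals → 5% → $1.46
Picture frame (8x10) $10.09: all other goods → 5.5% → $0.55
Snow pants $90.09: clothing & footwear, under $125.00 → 0% → $0.00
Pack of socks $19.49: clothing & footwear, under $125.00 → 0% → $0.00
Café latte $5.51: restaurant meals → 5% → $0.28
Winter coat $343.97: clothing & footwear, $125.00 or more → 8.75% → $30.10
Bottle of merlot $27.83: beer, wine and spirits → 8.5% → $2.37
Bottle of rosé $11.61: beer, wine and spirits → 8.5% → $0.99
Subtotal = $552.47; tax = $36.23; total due = $588.70

$588.70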